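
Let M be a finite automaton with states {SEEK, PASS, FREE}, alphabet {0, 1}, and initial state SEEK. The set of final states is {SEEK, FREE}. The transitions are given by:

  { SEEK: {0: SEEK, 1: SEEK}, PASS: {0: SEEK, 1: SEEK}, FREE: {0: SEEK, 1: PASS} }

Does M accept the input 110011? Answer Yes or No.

Yes

SEEK → SEEK → SEEK → SEEK → SEEK → SEEK → SEEK
End state SEEK is accepting.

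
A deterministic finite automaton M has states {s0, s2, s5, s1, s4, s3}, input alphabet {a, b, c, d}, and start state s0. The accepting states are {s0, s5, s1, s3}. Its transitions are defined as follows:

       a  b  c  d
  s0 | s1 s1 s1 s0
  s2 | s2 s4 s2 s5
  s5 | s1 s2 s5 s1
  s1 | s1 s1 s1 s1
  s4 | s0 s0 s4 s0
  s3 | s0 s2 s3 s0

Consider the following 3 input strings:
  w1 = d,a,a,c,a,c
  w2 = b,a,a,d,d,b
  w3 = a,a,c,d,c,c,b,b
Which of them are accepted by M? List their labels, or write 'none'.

w1:
  start at s0
  read 'd': s0 → s0
  read 'a': s0 → s1
  read 'a': s1 → s1
  read 'c': s1 → s1
  read 'a': s1 → s1
  read 'c': s1 → s1
  end s1, accepted
w2:
  start at s0
  read 'b': s0 → s1
  read 'a': s1 → s1
  read 'a': s1 → s1
  read 'd': s1 → s1
  read 'd': s1 → s1
  read 'b': s1 → s1
  end s1, accepted
w3:
  start at s0
  read 'a': s0 → s1
  read 'a': s1 → s1
  read 'c': s1 → s1
  read 'd': s1 → s1
  read 'c': s1 → s1
  read 'c': s1 → s1
  read 'b': s1 → s1
  read 'b': s1 → s1
  end s1, accepted

w1, w2, w3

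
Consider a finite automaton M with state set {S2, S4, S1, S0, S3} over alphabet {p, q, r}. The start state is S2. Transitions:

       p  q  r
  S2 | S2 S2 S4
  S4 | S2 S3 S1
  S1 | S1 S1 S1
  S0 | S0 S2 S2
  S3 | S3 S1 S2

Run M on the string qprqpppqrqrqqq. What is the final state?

S1

start at S2
read 'q': S2 → S2
read 'p': S2 → S2
read 'r': S2 → S4
read 'q': S4 → S3
read 'p': S3 → S3
read 'p': S3 → S3
read 'p': S3 → S3
read 'q': S3 → S1
read 'r': S1 → S1
read 'q': S1 → S1
read 'r': S1 → S1
read 'q': S1 → S1
read 'q': S1 → S1
read 'q': S1 → S1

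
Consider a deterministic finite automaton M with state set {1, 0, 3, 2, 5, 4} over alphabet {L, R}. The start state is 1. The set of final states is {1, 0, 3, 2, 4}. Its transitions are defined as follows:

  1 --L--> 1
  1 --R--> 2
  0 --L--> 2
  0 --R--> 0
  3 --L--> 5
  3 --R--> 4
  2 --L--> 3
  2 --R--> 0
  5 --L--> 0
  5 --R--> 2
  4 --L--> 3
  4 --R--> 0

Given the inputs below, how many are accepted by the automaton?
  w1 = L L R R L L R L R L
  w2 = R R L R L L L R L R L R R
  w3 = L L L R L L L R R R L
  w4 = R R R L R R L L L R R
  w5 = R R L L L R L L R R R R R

w1:
  start at 1
  read 'L': 1 → 1
  read 'L': 1 → 1
  read 'R': 1 → 2
  read 'R': 2 → 0
  read 'L': 0 → 2
  read 'L': 2 → 3
  read 'R': 3 → 4
  read 'L': 4 → 3
  read 'R': 3 → 4
  read 'L': 4 → 3
  end 3, accepted
w2:
  start at 1
  read 'R': 1 → 2
  read 'R': 2 → 0
  read 'L': 0 → 2
  read 'R': 2 → 0
  read 'L': 0 → 2
  read 'L': 2 → 3
  read 'L': 3 → 5
  read 'R': 5 → 2
  read 'L': 2 → 3
  read 'R': 3 → 4
  read 'L': 4 → 3
  read 'R': 3 → 4
  read 'R': 4 → 0
  end 0, accepted
w3:
  start at 1
  read 'L': 1 → 1
  read 'L': 1 → 1
  read 'L': 1 → 1
  read 'R': 1 → 2
  read 'L': 2 → 3
  read 'L': 3 → 5
  read 'L': 5 → 0
  read 'R': 0 → 0
  read 'R': 0 → 0
  read 'R': 0 → 0
  read 'L': 0 → 2
  end 2, accepted
w4:
  start at 1
  read 'R': 1 → 2
  read 'R': 2 → 0
  read 'R': 0 → 0
  read 'L': 0 → 2
  read 'R': 2 → 0
  read 'R': 0 → 0
  read 'L': 0 → 2
  read 'L': 2 → 3
  read 'L': 3 → 5
  read 'R': 5 → 2
  read 'R': 2 → 0
  end 0, accepted
w5:
  start at 1
  read 'R': 1 → 2
  read 'R': 2 → 0
  read 'L': 0 → 2
  read 'L': 2 → 3
  read 'L': 3 → 5
  read 'R': 5 → 2
  read 'L': 2 → 3
  read 'L': 3 → 5
  read 'R': 5 → 2
  read 'R': 2 → 0
  read 'R': 0 → 0
  read 'R': 0 → 0
  read 'R': 0 → 0
  end 0, accepted

5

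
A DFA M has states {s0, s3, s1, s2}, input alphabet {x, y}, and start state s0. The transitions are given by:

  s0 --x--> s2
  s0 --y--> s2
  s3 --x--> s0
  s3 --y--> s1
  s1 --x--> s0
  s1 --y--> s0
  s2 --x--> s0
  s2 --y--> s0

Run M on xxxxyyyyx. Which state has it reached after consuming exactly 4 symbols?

start at s0
read 'x': s0 → s2
read 'x': s2 → s0
read 'x': s0 → s2
read 'x': s2 → s0
After 4 symbols: s0.

s0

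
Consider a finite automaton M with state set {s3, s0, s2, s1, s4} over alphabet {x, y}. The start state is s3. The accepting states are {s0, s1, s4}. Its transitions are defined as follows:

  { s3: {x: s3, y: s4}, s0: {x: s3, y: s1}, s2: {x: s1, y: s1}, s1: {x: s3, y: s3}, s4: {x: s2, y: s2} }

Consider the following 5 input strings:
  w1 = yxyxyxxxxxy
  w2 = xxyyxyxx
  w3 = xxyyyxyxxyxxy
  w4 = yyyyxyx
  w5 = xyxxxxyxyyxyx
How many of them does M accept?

w1:
  start at s3
  read 'y': s3 → s4
  read 'x': s4 → s2
  read 'y': s2 → s1
  read 'x': s1 → s3
  read 'y': s3 → s4
  read 'x': s4 → s2
  read 'x': s2 → s1
  read 'x': s1 → s3
  read 'x': s3 → s3
  read 'x': s3 → s3
  read 'y': s3 → s4
  end s4, accepted
w2:
  start at s3
  read 'x': s3 → s3
  read 'x': s3 → s3
  read 'y': s3 → s4
  read 'y': s4 → s2
  read 'x': s2 → s1
  read 'y': s1 → s3
  read 'x': s3 → s3
  read 'x': s3 → s3
  end s3, rejected
w3:
  start at s3
  read 'x': s3 → s3
  read 'x': s3 → s3
  read 'y': s3 → s4
  read 'y': s4 → s2
  read 'y': s2 → s1
  read 'x': s1 → s3
  read 'y': s3 → s4
  read 'x': s4 → s2
  read 'x': s2 → s1
  read 'y': s1 → s3
  read 'x': s3 → s3
  read 'x': s3 → s3
  read 'y': s3 → s4
  end s4, accepted
w4:
  start at s3
  read 'y': s3 → s4
  read 'y': s4 → s2
  read 'y': s2 → s1
  read 'y': s1 → s3
  read 'x': s3 → s3
  read 'y': s3 → s4
  read 'x': s4 → s2
  end s2, rejected
w5:
  start at s3
  read 'x': s3 → s3
  read 'y': s3 → s4
  read 'x': s4 → s2
  read 'x': s2 → s1
  read 'x': s1 → s3
  read 'x': s3 → s3
  read 'y': s3 → s4
  read 'x': s4 → s2
  read 'y': s2 → s1
  read 'y': s1 → s3
  read 'x': s3 → s3
  read 'y': s3 → s4
  read 'x': s4 → s2
  end s2, rejected

2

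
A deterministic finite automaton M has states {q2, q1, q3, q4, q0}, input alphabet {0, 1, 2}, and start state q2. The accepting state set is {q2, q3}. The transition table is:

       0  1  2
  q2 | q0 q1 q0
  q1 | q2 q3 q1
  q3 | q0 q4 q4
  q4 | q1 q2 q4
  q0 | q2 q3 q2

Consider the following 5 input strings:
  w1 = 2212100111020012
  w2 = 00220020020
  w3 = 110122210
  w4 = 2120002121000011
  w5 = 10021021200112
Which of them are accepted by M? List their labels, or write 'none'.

w1:
  start at q2
  read '2': q2 → q0
  read '2': q0 → q2
  read '1': q2 → q1
  read '2': q1 → q1
  read '1': q1 → q3
  read '0': q3 → q0
  read '0': q0 → q2
  read '1': q2 → q1
  read '1': q1 → q3
  read '1': q3 → q4
  read '0': q4 → q1
  read '2': q1 → q1
  read '0': q1 → q2
  read '0': q2 → q0
  read '1': q0 → q3
  read '2': q3 → q4
  end q4, rejected
w2:
  start at q2
  read '0': q2 → q0
  read '0': q0 → q2
  read '2': q2 → q0
  read '2': q0 → q2
  read '0': q2 → q0
  read '0': q0 → q2
  read '2': q2 → q0
  read '0': q0 → q2
  read '0': q2 → q0
  read '2': q0 → q2
  read '0': q2 → q0
  end q0, rejected
w3:
  start at q2
  read '1': q2 → q1
  read '1': q1 → q3
  read '0': q3 → q0
  read '1': q0 → q3
  read '2': q3 → q4
  read '2': q4 → q4
  read '2': q4 → q4
  read '1': q4 → q2
  read '0': q2 → q0
  end q0, rejected
w4:
  start at q2
  read '2': q2 → q0
  read '1': q0 → q3
  read '2': q3 → q4
  read '0': q4 → q1
  read '0': q1 → q2
  read '0': q2 → q0
  read '2': q0 → q2
  read '1': q2 → q1
  read '2': q1 → q1
  read '1': q1 → q3
  read '0': q3 → q0
  read '0': q0 → q2
  read '0': q2 → q0
  read '0': q0 → q2
  read '1': q2 → q1
  read '1': q1 → q3
  end q3, accepted
w5:
  start at q2
  read '1': q2 → q1
  read '0': q1 → q2
  read '0': q2 → q0
  read '2': q0 → q2
  read '1': q2 → q1
  read '0': q1 → q2
  read '2': q2 → q0
  read '1': q0 → q3
  read '2': q3 → q4
  read '0': q4 → q1
  read '0': q1 → q2
  read '1': q2 → q1
  read '1': q1 → q3
  read '2': q3 → q4
  end q4, rejected

w4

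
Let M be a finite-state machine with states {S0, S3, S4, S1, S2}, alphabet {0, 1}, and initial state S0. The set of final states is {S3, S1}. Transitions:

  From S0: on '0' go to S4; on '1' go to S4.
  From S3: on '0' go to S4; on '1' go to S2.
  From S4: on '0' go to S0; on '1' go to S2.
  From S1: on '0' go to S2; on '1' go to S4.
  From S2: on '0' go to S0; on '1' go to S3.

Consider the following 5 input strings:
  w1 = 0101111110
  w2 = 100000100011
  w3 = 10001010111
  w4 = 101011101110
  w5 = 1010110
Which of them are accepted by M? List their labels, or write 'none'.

w1: Trace: S0 -0-> S4 -1-> S2 -0-> S0 -1-> S4 -1-> S2 -1-> S3 -1-> S2 -1-> S3 -1-> S2 -0-> S0  → end S0, rejected
w2: Trace: S0 -1-> S4 -0-> S0 -0-> S4 -0-> S0 -0-> S4 -0-> S0 -1-> S4 -0-> S0 -0-> S4 -0-> S0 -1-> S4 -1-> S2  → end S2, rejected
w3: Trace: S0 -1-> S4 -0-> S0 -0-> S4 -0-> S0 -1-> S4 -0-> S0 -1-> S4 -0-> S0 -1-> S4 -1-> S2 -1-> S3  → end S3, accepted
w4: Trace: S0 -1-> S4 -0-> S0 -1-> S4 -0-> S0 -1-> S4 -1-> S2 -1-> S3 -0-> S4 -1-> S2 -1-> S3 -1-> S2 -0-> S0  → end S0, rejected
w5: Trace: S0 -1-> S4 -0-> S0 -1-> S4 -0-> S0 -1-> S4 -1-> S2 -0-> S0  → end S0, rejected

w3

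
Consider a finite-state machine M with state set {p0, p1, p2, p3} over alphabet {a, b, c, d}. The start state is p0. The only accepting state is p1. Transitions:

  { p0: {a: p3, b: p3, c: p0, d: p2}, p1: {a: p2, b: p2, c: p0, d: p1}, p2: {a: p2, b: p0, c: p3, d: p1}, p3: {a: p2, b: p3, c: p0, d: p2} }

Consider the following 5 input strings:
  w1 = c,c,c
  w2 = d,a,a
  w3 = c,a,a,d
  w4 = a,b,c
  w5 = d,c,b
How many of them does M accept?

1

w1: p0 → p0 → p0 → p0  → end p0, rejected
w2: p0 → p2 → p2 → p2  → end p2, rejected
w3: p0 → p0 → p3 → p2 → p1  → end p1, accepted
w4: p0 → p3 → p3 → p0  → end p0, rejected
w5: p0 → p2 → p3 → p3  → end p3, rejected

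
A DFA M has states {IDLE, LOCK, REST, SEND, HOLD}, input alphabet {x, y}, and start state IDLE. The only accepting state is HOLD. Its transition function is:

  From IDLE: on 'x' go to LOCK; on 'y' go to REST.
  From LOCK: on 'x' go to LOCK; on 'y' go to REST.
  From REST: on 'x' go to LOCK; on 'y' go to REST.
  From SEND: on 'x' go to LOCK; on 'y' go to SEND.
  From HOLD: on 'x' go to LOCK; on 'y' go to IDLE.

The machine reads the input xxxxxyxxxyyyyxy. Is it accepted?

No

start at IDLE
read 'x': IDLE → LOCK
read 'x': LOCK → LOCK
read 'x': LOCK → LOCK
read 'x': LOCK → LOCK
read 'x': LOCK → LOCK
read 'y': LOCK → REST
read 'x': REST → LOCK
read 'x': LOCK → LOCK
read 'x': LOCK → LOCK
read 'y': LOCK → REST
read 'y': REST → REST
read 'y': REST → REST
read 'y': REST → REST
read 'x': REST → LOCK
read 'y': LOCK → REST
End state REST is not accepting.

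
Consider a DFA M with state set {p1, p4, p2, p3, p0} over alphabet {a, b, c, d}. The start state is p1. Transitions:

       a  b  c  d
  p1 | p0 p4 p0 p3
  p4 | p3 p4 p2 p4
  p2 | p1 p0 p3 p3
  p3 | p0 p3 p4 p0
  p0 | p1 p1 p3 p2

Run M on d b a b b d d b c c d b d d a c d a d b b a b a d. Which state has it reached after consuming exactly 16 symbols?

Trace: p1 -d-> p3 -b-> p3 -a-> p0 -b-> p1 -b-> p4 -d-> p4 -d-> p4 -b-> p4 -c-> p2 -c-> p3 -d-> p0 -b-> p1 -d-> p3 -d-> p0 -a-> p1 -c-> p0
After 16 symbols: p0.

p0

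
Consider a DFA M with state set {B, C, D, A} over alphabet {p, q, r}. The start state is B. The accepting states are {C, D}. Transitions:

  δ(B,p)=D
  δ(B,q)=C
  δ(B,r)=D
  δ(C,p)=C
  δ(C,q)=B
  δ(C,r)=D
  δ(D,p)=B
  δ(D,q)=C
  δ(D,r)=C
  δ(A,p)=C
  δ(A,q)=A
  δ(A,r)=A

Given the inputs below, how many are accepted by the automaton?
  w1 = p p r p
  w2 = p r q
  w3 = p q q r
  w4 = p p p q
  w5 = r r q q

3

w1: B → D → B → D → B  → end B, rejected
w2: B → D → C → B  → end B, rejected
w3: B → D → C → B → D  → end D, accepted
w4: B → D → B → D → C  → end C, accepted
w5: B → D → C → B → C  → end C, accepted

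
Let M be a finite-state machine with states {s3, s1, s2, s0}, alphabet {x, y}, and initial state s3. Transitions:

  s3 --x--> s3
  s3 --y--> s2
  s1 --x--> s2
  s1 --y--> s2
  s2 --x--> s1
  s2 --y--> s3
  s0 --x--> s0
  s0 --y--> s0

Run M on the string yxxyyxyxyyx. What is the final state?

s3

start at s3
read 'y': s3 → s2
read 'x': s2 → s1
read 'x': s1 → s2
read 'y': s2 → s3
read 'y': s3 → s2
read 'x': s2 → s1
read 'y': s1 → s2
read 'x': s2 → s1
read 'y': s1 → s2
read 'y': s2 → s3
read 'x': s3 → s3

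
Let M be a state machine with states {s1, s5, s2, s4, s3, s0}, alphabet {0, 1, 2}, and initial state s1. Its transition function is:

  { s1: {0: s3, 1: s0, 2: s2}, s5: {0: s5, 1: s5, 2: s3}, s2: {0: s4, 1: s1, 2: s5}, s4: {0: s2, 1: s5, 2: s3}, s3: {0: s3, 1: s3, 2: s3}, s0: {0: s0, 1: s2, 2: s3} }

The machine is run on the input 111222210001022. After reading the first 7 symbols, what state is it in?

start at s1
read '1': s1 → s0
read '1': s0 → s2
read '1': s2 → s1
read '2': s1 → s2
read '2': s2 → s5
read '2': s5 → s3
read '2': s3 → s3
After 7 symbols: s3.

s3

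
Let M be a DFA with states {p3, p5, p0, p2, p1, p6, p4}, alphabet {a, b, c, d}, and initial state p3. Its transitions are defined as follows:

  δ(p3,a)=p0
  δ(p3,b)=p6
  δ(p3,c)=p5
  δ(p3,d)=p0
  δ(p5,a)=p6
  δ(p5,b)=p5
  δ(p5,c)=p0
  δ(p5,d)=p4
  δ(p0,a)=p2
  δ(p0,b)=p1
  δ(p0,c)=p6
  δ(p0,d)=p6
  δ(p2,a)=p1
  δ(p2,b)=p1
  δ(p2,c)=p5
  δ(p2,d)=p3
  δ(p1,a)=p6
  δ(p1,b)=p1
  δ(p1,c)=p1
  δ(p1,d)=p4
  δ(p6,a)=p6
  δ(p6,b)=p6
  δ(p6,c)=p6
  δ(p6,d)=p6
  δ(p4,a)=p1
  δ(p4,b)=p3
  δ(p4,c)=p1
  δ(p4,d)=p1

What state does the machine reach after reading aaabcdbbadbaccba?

p6

Trace: p3 -a-> p0 -a-> p2 -a-> p1 -b-> p1 -c-> p1 -d-> p4 -b-> p3 -b-> p6 -a-> p6 -d-> p6 -b-> p6 -a-> p6 -c-> p6 -c-> p6 -b-> p6 -a-> p6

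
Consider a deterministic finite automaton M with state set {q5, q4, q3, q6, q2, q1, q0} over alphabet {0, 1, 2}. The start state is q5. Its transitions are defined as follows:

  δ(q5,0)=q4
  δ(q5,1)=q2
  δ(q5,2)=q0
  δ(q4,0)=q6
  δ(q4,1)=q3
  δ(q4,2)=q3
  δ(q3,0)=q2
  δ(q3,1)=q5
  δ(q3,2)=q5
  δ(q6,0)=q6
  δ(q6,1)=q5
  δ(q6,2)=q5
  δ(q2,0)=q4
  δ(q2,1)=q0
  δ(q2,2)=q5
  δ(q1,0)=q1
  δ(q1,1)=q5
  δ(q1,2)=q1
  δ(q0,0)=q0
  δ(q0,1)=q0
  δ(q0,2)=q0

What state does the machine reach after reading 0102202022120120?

Trace: q5 -0-> q4 -1-> q3 -0-> q2 -2-> q5 -2-> q0 -0-> q0 -2-> q0 -0-> q0 -2-> q0 -2-> q0 -1-> q0 -2-> q0 -0-> q0 -1-> q0 -2-> q0 -0-> q0

q0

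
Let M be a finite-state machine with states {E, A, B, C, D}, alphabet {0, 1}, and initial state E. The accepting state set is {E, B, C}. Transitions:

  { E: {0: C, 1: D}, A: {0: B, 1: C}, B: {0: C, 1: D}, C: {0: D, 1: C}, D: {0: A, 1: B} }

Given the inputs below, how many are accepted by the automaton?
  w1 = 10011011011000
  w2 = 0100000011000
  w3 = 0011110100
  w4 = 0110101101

w1: Trace: E -1-> D -0-> A -0-> B -1-> D -1-> B -0-> C -1-> C -1-> C -0-> D -1-> B -1-> D -0-> A -0-> B -0-> C  → end C, accepted
w2: Trace: E -0-> C -1-> C -0-> D -0-> A -0-> B -0-> C -0-> D -0-> A -1-> C -1-> C -0-> D -0-> A -0-> B  → end B, accepted
w3: Trace: E -0-> C -0-> D -1-> B -1-> D -1-> B -1-> D -0-> A -1-> C -0-> D -0-> A  → end A, rejected
w4: Trace: E -0-> C -1-> C -1-> C -0-> D -1-> B -0-> C -1-> C -1-> C -0-> D -1-> B  → end B, accepted

3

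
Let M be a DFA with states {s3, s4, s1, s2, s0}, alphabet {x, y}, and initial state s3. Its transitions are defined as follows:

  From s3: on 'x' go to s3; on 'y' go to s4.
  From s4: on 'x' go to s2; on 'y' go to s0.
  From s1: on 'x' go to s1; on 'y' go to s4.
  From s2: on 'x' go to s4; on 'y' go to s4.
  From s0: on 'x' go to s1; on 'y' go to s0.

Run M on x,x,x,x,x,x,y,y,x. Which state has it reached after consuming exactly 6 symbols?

s3

s3 → s3 → s3 → s3 → s3 → s3 → s3
After 6 symbols: s3.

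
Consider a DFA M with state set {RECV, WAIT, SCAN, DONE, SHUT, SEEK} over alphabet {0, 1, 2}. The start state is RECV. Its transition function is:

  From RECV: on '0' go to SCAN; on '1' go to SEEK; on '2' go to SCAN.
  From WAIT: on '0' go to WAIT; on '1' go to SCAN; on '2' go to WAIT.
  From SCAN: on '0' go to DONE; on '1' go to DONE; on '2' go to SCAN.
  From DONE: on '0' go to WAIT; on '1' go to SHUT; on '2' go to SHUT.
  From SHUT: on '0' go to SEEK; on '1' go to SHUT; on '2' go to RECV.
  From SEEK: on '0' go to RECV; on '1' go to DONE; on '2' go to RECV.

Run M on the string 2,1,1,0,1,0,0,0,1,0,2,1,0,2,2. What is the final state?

SCAN

RECV → SCAN → DONE → SHUT → SEEK → DONE → WAIT → WAIT → WAIT → SCAN → DONE → SHUT → SHUT → SEEK → RECV → SCAN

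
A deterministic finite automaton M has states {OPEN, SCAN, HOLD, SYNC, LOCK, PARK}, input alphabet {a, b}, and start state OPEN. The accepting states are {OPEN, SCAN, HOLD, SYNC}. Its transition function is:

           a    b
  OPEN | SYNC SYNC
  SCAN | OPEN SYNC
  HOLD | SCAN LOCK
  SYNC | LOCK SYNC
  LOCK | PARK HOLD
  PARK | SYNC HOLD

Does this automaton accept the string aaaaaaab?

start at OPEN
read 'a': OPEN → SYNC
read 'a': SYNC → LOCK
read 'a': LOCK → PARK
read 'a': PARK → SYNC
read 'a': SYNC → LOCK
read 'a': LOCK → PARK
read 'a': PARK → SYNC
read 'b': SYNC → SYNC
End state SYNC is accepting.

Yes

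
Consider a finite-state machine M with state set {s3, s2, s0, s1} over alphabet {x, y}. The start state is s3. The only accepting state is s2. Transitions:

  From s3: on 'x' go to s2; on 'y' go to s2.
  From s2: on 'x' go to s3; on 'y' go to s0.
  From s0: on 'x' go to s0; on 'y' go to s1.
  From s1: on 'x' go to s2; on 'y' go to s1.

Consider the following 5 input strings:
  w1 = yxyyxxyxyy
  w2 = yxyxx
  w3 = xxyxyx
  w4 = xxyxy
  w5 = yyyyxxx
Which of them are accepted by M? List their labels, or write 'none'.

w2, w4, w5

w1:
  start at s3
  read 'y': s3 → s2
  read 'x': s2 → s3
  read 'y': s3 → s2
  read 'y': s2 → s0
  read 'x': s0 → s0
  read 'x': s0 → s0
  read 'y': s0 → s1
  read 'x': s1 → s2
  read 'y': s2 → s0
  read 'y': s0 → s1
  end s1, rejected
w2:
  start at s3
  read 'y': s3 → s2
  read 'x': s2 → s3
  read 'y': s3 → s2
  read 'x': s2 → s3
  read 'x': s3 → s2
  end s2, accepted
w3:
  start at s3
  read 'x': s3 → s2
  read 'x': s2 → s3
  read 'y': s3 → s2
  read 'x': s2 → s3
  read 'y': s3 → s2
  read 'x': s2 → s3
  end s3, rejected
w4:
  start at s3
  read 'x': s3 → s2
  read 'x': s2 → s3
  read 'y': s3 → s2
  read 'x': s2 → s3
  read 'y': s3 → s2
  end s2, accepted
w5:
  start at s3
  read 'y': s3 → s2
  read 'y': s2 → s0
  read 'y': s0 → s1
  read 'y': s1 → s1
  read 'x': s1 → s2
  read 'x': s2 → s3
  read 'x': s3 → s2
  end s2, accepted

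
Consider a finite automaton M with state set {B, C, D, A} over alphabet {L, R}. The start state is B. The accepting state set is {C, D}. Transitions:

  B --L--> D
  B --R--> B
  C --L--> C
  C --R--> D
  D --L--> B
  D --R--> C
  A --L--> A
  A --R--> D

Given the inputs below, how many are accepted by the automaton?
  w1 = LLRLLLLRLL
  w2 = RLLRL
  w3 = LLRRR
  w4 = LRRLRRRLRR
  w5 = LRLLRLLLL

3

w1:
  start at B
  read 'L': B → D
  read 'L': D → B
  read 'R': B → B
  read 'L': B → D
  read 'L': D → B
  read 'L': B → D
  read 'L': D → B
  read 'R': B → B
  read 'L': B → D
  read 'L': D → B
  end B, rejected
w2:
  start at B
  read 'R': B → B
  read 'L': B → D
  read 'L': D → B
  read 'R': B → B
  read 'L': B → D
  end D, accepted
w3:
  start at B
  read 'L': B → D
  read 'L': D → B
  read 'R': B → B
  read 'R': B → B
  read 'R': B → B
  end B, rejected
w4:
  start at B
  read 'L': B → D
  read 'R': D → C
  read 'R': C → D
  read 'L': D → B
  read 'R': B → B
  read 'R': B → B
  read 'R': B → B
  read 'L': B → D
  read 'R': D → C
  read 'R': C → D
  end D, accepted
w5:
  start at B
  read 'L': B → D
  read 'R': D → C
  read 'L': C → C
  read 'L': C → C
  read 'R': C → D
  read 'L': D → B
  read 'L': B → D
  read 'L': D → B
  read 'L': B → D
  end D, accepted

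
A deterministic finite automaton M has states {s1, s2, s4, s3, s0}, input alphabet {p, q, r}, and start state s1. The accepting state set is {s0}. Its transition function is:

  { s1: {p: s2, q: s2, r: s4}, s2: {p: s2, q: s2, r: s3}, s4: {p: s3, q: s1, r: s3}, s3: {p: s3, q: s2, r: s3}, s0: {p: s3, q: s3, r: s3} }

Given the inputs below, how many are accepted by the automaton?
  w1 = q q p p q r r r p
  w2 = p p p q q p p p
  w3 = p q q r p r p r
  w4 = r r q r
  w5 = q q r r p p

0

w1:
  start at s1
  read 'q': s1 → s2
  read 'q': s2 → s2
  read 'p': s2 → s2
  read 'p': s2 → s2
  read 'q': s2 → s2
  read 'r': s2 → s3
  read 'r': s3 → s3
  read 'r': s3 → s3
  read 'p': s3 → s3
  end s3, rejected
w2:
  start at s1
  read 'p': s1 → s2
  read 'p': s2 → s2
  read 'p': s2 → s2
  read 'q': s2 → s2
  read 'q': s2 → s2
  read 'p': s2 → s2
  read 'p': s2 → s2
  read 'p': s2 → s2
  end s2, rejected
w3:
  start at s1
  read 'p': s1 → s2
  read 'q': s2 → s2
  read 'q': s2 → s2
  read 'r': s2 → s3
  read 'p': s3 → s3
  read 'r': s3 → s3
  read 'p': s3 → s3
  read 'r': s3 → s3
  end s3, rejected
w4:
  start at s1
  read 'r': s1 → s4
  read 'r': s4 → s3
  read 'q': s3 → s2
  read 'r': s2 → s3
  end s3, rejected
w5:
  start at s1
  read 'q': s1 → s2
  read 'q': s2 → s2
  read 'r': s2 → s3
  read 'r': s3 → s3
  read 'p': s3 → s3
  read 'p': s3 → s3
  end s3, rejected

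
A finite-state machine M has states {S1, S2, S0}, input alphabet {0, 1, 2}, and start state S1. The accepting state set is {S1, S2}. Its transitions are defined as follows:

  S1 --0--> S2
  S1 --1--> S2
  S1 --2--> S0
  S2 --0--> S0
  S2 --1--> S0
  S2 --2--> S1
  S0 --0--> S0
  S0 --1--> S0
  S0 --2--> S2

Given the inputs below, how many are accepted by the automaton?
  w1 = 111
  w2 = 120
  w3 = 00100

1

w1:
  start at S1
  read '1': S1 → S2
  read '1': S2 → S0
  read '1': S0 → S0
  end S0, rejected
w2:
  start at S1
  read '1': S1 → S2
  read '2': S2 → S1
  read '0': S1 → S2
  end S2, accepted
w3:
  start at S1
  read '0': S1 → S2
  read '0': S2 → S0
  read '1': S0 → S0
  read '0': S0 → S0
  read '0': S0 → S0
  end S0, rejected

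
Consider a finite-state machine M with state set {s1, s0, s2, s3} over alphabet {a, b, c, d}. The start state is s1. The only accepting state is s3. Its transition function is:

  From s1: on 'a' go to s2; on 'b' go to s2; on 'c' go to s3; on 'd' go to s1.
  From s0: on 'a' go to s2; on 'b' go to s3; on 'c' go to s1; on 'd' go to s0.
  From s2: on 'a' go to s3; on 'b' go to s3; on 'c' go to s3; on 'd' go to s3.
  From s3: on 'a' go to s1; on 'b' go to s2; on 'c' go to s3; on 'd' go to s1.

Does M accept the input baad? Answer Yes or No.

s1 → s2 → s3 → s1 → s1
End state s1 is not accepting.

No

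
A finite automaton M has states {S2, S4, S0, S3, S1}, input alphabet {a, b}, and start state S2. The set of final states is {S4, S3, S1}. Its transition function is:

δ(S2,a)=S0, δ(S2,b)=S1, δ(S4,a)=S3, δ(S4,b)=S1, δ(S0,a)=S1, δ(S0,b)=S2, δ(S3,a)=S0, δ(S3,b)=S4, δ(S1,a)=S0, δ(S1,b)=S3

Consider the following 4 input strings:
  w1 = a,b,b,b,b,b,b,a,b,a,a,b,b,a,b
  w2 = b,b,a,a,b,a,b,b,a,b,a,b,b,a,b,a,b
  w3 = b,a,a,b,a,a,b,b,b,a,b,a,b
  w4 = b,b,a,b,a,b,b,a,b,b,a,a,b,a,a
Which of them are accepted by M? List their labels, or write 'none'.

w1, w4

w1: Trace: S2 -a-> S0 -b-> S2 -b-> S1 -b-> S3 -b-> S4 -b-> S1 -b-> S3 -a-> S0 -b-> S2 -a-> S0 -a-> S1 -b-> S3 -b-> S4 -a-> S3 -b-> S4  → end S4, accepted
w2: Trace: S2 -b-> S1 -b-> S3 -a-> S0 -a-> S1 -b-> S3 -a-> S0 -b-> S2 -b-> S1 -a-> S0 -b-> S2 -a-> S0 -b-> S2 -b-> S1 -a-> S0 -b-> S2 -a-> S0 -b-> S2  → end S2, rejected
w3: Trace: S2 -b-> S1 -a-> S0 -a-> S1 -b-> S3 -a-> S0 -a-> S1 -b-> S3 -b-> S4 -b-> S1 -a-> S0 -b-> S2 -a-> S0 -b-> S2  → end S2, rejected
w4: Trace: S2 -b-> S1 -b-> S3 -a-> S0 -b-> S2 -a-> S0 -b-> S2 -b-> S1 -a-> S0 -b-> S2 -b-> S1 -a-> S0 -a-> S1 -b-> S3 -a-> S0 -a-> S1  → end S1, accepted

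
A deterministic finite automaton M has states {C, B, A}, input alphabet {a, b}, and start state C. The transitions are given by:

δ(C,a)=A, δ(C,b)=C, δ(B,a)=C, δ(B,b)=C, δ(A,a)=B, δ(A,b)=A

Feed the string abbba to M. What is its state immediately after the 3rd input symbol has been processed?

A

start at C
read 'a': C → A
read 'b': A → A
read 'b': A → A
After 3 symbols: A.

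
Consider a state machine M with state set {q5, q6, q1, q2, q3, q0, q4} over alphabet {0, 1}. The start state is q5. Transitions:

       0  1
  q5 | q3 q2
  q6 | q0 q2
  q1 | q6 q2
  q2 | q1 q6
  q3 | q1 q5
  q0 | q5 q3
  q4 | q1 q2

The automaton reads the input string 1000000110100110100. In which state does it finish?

q6

Trace: q5 -1-> q2 -0-> q1 -0-> q6 -0-> q0 -0-> q5 -0-> q3 -0-> q1 -1-> q2 -1-> q6 -0-> q0 -1-> q3 -0-> q1 -0-> q6 -1-> q2 -1-> q6 -0-> q0 -1-> q3 -0-> q1 -0-> q6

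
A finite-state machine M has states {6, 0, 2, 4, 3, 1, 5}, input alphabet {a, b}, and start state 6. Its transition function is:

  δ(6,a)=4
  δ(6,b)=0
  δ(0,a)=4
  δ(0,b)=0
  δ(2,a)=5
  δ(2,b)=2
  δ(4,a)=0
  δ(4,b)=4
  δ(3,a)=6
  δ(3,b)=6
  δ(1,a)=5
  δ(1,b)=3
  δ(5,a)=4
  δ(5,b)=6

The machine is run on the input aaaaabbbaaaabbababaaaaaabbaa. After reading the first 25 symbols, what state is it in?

6 → 4 → 0 → 4 → 0 → 4 → 4 → 4 → 4 → 0 → 4 → 0 → 4 → 4 → 4 → 0 → 0 → 4 → 4 → 0 → 4 → 0 → 4 → 0 → 4 → 4
After 25 symbols: 4.

4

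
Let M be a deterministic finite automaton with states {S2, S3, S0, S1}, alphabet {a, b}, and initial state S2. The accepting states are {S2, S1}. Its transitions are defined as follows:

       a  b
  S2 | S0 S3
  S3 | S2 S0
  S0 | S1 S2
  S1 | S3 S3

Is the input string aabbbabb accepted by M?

No

S2 → S0 → S1 → S3 → S0 → S2 → S0 → S2 → S3
End state S3 is not accepting.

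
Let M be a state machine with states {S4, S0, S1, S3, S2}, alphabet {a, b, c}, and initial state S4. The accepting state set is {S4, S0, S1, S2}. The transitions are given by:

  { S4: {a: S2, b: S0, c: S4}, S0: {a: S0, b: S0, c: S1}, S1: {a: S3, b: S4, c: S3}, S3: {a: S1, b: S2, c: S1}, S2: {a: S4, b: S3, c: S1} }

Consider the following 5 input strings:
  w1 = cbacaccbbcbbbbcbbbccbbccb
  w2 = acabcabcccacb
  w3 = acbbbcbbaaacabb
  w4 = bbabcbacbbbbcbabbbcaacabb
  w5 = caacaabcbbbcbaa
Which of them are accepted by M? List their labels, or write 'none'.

w1: Trace: S4 -c-> S4 -b-> S0 -a-> S0 -c-> S1 -a-> S3 -c-> S1 -c-> S3 -b-> S2 -b-> S3 -c-> S1 -b-> S4 -b-> S0 -b-> S0 -b-> S0 -c-> S1 -b-> S4 -b-> S0 -b-> S0 -c-> S1 -c-> S3 -b-> S2 -b-> S3 -c-> S1 -c-> S3 -b-> S2  → end S2, accepted
w2: Trace: S4 -a-> S2 -c-> S1 -a-> S3 -b-> S2 -c-> S1 -a-> S3 -b-> S2 -c-> S1 -c-> S3 -c-> S1 -a-> S3 -c-> S1 -b-> S4  → end S4, accepted
w3: Trace: S4 -a-> S2 -c-> S1 -b-> S4 -b-> S0 -b-> S0 -c-> S1 -b-> S4 -b-> S0 -a-> S0 -a-> S0 -a-> S0 -c-> S1 -a-> S3 -b-> S2 -b-> S3  → end S3, rejected
w4: Trace: S4 -b-> S0 -b-> S0 -a-> S0 -b-> S0 -c-> S1 -b-> S4 -a-> S2 -c-> S1 -b-> S4 -b-> S0 -b-> S0 -b-> S0 -c-> S1 -b-> S4 -a-> S2 -b-> S3 -b-> S2 -b-> S3 -c-> S1 -a-> S3 -a-> S1 -c-> S3 -a-> S1 -b-> S4 -b-> S0  → end S0, accepted
w5: Trace: S4 -c-> S4 -a-> S2 -a-> S4 -c-> S4 -a-> S2 -a-> S4 -b-> S0 -c-> S1 -b-> S4 -b-> S0 -b-> S0 -c-> S1 -b-> S4 -a-> S2 -a-> S4  → end S4, accepted

w1, w2, w4, w5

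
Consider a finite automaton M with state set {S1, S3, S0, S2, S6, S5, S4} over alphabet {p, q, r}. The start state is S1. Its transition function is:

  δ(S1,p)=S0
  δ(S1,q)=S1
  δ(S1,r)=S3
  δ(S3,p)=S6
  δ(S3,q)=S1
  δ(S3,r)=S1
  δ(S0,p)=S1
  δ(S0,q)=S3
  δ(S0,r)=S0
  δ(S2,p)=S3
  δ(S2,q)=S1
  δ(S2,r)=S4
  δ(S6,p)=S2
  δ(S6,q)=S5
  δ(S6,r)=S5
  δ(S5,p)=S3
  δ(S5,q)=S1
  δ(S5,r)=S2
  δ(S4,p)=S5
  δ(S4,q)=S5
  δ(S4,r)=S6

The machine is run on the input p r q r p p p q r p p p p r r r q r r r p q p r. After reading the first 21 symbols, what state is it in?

start at S1
read 'p': S1 → S0
read 'r': S0 → S0
read 'q': S0 → S3
read 'r': S3 → S1
read 'p': S1 → S0
read 'p': S0 → S1
read 'p': S1 → S0
read 'q': S0 → S3
read 'r': S3 → S1
read 'p': S1 → S0
read 'p': S0 → S1
read 'p': S1 → S0
read 'p': S0 → S1
read 'r': S1 → S3
read 'r': S3 → S1
read 'r': S1 → S3
read 'q': S3 → S1
read 'r': S1 → S3
read 'r': S3 → S1
read 'r': S1 → S3
read 'p': S3 → S6
After 21 symbols: S6.

S6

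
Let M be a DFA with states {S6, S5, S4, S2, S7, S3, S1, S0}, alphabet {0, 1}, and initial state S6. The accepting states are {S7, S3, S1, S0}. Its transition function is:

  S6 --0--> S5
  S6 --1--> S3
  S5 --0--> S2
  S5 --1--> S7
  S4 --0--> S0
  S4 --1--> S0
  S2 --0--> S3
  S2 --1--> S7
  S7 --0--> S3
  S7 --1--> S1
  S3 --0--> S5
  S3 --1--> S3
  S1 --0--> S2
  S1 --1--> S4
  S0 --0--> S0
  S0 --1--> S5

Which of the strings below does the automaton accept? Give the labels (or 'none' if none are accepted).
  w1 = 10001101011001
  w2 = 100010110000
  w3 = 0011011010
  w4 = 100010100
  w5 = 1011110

w1, w3, w5

w1:
  start at S6
  read '1': S6 → S3
  read '0': S3 → S5
  read '0': S5 → S2
  read '0': S2 → S3
  read '1': S3 → S3
  read '1': S3 → S3
  read '0': S3 → S5
  read '1': S5 → S7
  read '0': S7 → S3
  read '1': S3 → S3
  read '1': S3 → S3
  read '0': S3 → S5
  read '0': S5 → S2
  read '1': S2 → S7
  end S7, accepted
w2:
  start at S6
  read '1': S6 → S3
  read '0': S3 → S5
  read '0': S5 → S2
  read '0': S2 → S3
  read '1': S3 → S3
  read '0': S3 → S5
  read '1': S5 → S7
  read '1': S7 → S1
  read '0': S1 → S2
  read '0': S2 → S3
  read '0': S3 → S5
  read '0': S5 → S2
  end S2, rejected
w3:
  start at S6
  read '0': S6 → S5
  read '0': S5 → S2
  read '1': S2 → S7
  read '1': S7 → S1
  read '0': S1 → S2
  read '1': S2 → S7
  read '1': S7 → S1
  read '0': S1 → S2
  read '1': S2 → S7
  read '0': S7 → S3
  end S3, accepted
w4:
  start at S6
  read '1': S6 → S3
  read '0': S3 → S5
  read '0': S5 → S2
  read '0': S2 → S3
  read '1': S3 → S3
  read '0': S3 → S5
  read '1': S5 → S7
  read '0': S7 → S3
  read '0': S3 → S5
  end S5, rejected
w5:
  start at S6
  read '1': S6 → S3
  read '0': S3 → S5
  read '1': S5 → S7
  read '1': S7 → S1
  read '1': S1 → S4
  read '1': S4 → S0
  read '0': S0 → S0
  end S0, accepted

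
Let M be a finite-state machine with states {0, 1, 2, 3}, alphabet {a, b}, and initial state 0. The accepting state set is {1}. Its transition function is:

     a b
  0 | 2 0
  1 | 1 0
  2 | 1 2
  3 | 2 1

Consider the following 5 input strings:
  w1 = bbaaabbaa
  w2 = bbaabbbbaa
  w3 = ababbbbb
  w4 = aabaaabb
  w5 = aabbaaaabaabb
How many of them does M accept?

w1: 0 → 0 → 0 → 2 → 1 → 1 → 0 → 0 → 2 → 1  → end 1, accepted
w2: 0 → 0 → 0 → 2 → 1 → 0 → 0 → 0 → 0 → 2 → 1  → end 1, accepted
w3: 0 → 2 → 2 → 1 → 0 → 0 → 0 → 0 → 0  → end 0, rejected
w4: 0 → 2 → 1 → 0 → 2 → 1 → 1 → 0 → 0  → end 0, rejected
w5: 0 → 2 → 1 → 0 → 0 → 2 → 1 → 1 → 1 → 0 → 2 → 1 → 0 → 0  → end 0, rejected

2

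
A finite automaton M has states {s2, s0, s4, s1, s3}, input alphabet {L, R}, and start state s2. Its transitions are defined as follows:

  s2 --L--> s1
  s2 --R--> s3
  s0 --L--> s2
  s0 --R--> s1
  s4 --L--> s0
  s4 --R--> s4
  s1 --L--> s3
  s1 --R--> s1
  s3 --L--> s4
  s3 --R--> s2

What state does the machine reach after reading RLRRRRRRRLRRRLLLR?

s1

start at s2
read 'R': s2 → s3
read 'L': s3 → s4
read 'R': s4 → s4
read 'R': s4 → s4
read 'R': s4 → s4
read 'R': s4 → s4
read 'R': s4 → s4
read 'R': s4 → s4
read 'R': s4 → s4
read 'L': s4 → s0
read 'R': s0 → s1
read 'R': s1 → s1
read 'R': s1 → s1
read 'L': s1 → s3
read 'L': s3 → s4
read 'L': s4 → s0
read 'R': s0 → s1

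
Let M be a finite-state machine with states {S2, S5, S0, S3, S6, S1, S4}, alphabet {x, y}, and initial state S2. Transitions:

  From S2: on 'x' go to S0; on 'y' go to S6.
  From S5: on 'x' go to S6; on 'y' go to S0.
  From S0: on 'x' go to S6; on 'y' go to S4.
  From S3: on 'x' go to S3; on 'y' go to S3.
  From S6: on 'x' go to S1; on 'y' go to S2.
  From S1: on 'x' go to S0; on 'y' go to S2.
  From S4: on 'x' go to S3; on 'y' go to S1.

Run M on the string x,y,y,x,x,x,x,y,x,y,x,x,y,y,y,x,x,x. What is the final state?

S3

S2 → S0 → S4 → S1 → S0 → S6 → S1 → S0 → S4 → S3 → S3 → S3 → S3 → S3 → S3 → S3 → S3 → S3 → S3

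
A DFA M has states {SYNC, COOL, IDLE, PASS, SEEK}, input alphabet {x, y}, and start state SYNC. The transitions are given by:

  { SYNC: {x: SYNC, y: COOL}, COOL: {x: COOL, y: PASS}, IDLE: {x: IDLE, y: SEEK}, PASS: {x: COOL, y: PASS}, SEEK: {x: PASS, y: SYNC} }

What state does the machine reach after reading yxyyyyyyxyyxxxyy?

SYNC → COOL → COOL → PASS → PASS → PASS → PASS → PASS → PASS → COOL → PASS → PASS → COOL → COOL → COOL → PASS → PASS

PASS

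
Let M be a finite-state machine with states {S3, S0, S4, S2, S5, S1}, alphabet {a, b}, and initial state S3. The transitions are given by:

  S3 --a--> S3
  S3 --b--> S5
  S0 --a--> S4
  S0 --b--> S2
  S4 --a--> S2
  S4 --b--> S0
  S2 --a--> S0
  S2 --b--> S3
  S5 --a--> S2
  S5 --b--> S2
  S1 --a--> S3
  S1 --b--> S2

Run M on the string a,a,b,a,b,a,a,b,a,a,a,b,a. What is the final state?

start at S3
read 'a': S3 → S3
read 'a': S3 → S3
read 'b': S3 → S5
read 'a': S5 → S2
read 'b': S2 → S3
read 'a': S3 → S3
read 'a': S3 → S3
read 'b': S3 → S5
read 'a': S5 → S2
read 'a': S2 → S0
read 'a': S0 → S4
read 'b': S4 → S0
read 'a': S0 → S4

S4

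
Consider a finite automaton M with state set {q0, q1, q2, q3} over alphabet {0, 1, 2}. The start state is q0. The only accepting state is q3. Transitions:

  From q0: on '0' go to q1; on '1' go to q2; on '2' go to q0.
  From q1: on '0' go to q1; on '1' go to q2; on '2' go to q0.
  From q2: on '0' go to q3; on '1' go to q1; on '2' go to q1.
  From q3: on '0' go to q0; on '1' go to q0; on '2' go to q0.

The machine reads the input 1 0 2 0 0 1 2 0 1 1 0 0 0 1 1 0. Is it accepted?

No

Trace: q0 -1-> q2 -0-> q3 -2-> q0 -0-> q1 -0-> q1 -1-> q2 -2-> q1 -0-> q1 -1-> q2 -1-> q1 -0-> q1 -0-> q1 -0-> q1 -1-> q2 -1-> q1 -0-> q1
End state q1 is not accepting.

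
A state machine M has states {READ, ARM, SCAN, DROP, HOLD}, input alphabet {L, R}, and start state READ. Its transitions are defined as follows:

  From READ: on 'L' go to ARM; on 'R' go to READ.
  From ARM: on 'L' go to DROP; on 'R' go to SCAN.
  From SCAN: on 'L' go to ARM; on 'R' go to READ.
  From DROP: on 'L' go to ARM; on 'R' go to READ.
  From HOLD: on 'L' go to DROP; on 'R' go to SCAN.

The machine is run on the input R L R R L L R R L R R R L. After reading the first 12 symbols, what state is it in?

READ → READ → ARM → SCAN → READ → ARM → DROP → READ → READ → ARM → SCAN → READ → READ
After 12 symbols: READ.

READ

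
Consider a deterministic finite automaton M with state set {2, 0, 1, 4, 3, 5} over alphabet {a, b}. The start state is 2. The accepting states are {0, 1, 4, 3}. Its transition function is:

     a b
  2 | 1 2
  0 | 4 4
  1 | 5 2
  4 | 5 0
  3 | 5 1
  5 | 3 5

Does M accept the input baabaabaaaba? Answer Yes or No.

start at 2
read 'b': 2 → 2
read 'a': 2 → 1
read 'a': 1 → 5
read 'b': 5 → 5
read 'a': 5 → 3
read 'a': 3 → 5
read 'b': 5 → 5
read 'a': 5 → 3
read 'a': 3 → 5
read 'a': 5 → 3
read 'b': 3 → 1
read 'a': 1 → 5
End state 5 is not accepting.

No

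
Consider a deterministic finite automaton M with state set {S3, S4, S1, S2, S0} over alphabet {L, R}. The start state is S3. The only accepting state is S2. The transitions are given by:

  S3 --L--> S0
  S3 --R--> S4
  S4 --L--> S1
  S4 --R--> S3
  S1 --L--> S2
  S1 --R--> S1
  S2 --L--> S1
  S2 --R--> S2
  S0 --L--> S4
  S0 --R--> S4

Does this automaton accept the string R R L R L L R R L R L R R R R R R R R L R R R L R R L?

start at S3
read 'R': S3 → S4
read 'R': S4 → S3
read 'L': S3 → S0
read 'R': S0 → S4
read 'L': S4 → S1
read 'L': S1 → S2
read 'R': S2 → S2
read 'R': S2 → S2
read 'L': S2 → S1
read 'R': S1 → S1
read 'L': S1 → S2
read 'R': S2 → S2
read 'R': S2 → S2
read 'R': S2 → S2
read 'R': S2 → S2
read 'R': S2 → S2
read 'R': S2 → S2
read 'R': S2 → S2
read 'R': S2 → S2
read 'L': S2 → S1
read 'R': S1 → S1
read 'R': S1 → S1
read 'R': S1 → S1
read 'L': S1 → S2
read 'R': S2 → S2
read 'R': S2 → S2
read 'L': S2 → S1
End state S1 is not accepting.

No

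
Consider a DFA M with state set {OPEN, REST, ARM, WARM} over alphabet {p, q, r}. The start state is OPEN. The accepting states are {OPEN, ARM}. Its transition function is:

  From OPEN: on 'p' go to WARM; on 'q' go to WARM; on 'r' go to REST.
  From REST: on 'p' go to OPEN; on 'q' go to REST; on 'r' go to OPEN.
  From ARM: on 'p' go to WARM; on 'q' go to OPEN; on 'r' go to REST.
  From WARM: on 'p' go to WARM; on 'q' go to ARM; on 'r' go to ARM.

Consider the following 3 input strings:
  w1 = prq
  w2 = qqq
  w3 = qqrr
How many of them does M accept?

w1: Trace: OPEN -p-> WARM -r-> ARM -q-> OPEN  → end OPEN, accepted
w2: Trace: OPEN -q-> WARM -q-> ARM -q-> OPEN  → end OPEN, accepted
w3: Trace: OPEN -q-> WARM -q-> ARM -r-> REST -r-> OPEN  → end OPEN, accepted

3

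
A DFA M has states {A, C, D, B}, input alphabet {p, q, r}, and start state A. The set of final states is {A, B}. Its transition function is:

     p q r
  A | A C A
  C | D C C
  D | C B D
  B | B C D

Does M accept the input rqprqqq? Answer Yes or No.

Trace: A -r-> A -q-> C -p-> D -r-> D -q-> B -q-> C -q-> C
End state C is not accepting.

No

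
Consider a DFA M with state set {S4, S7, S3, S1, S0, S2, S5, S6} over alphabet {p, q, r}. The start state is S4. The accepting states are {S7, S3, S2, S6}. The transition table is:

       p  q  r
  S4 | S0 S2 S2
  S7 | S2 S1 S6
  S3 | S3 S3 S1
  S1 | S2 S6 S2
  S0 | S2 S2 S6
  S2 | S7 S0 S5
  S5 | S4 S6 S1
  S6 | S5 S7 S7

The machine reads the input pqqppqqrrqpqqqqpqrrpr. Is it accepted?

Trace: S4 -p-> S0 -q-> S2 -q-> S0 -p-> S2 -p-> S7 -q-> S1 -q-> S6 -r-> S7 -r-> S6 -q-> S7 -p-> S2 -q-> S0 -q-> S2 -q-> S0 -q-> S2 -p-> S7 -q-> S1 -r-> S2 -r-> S5 -p-> S4 -r-> S2
End state S2 is accepting.

Yes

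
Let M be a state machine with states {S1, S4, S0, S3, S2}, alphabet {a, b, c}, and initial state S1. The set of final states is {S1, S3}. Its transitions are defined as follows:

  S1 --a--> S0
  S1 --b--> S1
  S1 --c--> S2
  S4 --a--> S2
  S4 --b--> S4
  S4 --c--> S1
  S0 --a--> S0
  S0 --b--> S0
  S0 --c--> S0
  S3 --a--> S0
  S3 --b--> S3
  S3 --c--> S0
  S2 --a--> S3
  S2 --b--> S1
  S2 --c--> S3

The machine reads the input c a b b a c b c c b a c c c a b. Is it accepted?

No

S1 → S2 → S3 → S3 → S3 → S0 → S0 → S0 → S0 → S0 → S0 → S0 → S0 → S0 → S0 → S0 → S0
End state S0 is not accepting.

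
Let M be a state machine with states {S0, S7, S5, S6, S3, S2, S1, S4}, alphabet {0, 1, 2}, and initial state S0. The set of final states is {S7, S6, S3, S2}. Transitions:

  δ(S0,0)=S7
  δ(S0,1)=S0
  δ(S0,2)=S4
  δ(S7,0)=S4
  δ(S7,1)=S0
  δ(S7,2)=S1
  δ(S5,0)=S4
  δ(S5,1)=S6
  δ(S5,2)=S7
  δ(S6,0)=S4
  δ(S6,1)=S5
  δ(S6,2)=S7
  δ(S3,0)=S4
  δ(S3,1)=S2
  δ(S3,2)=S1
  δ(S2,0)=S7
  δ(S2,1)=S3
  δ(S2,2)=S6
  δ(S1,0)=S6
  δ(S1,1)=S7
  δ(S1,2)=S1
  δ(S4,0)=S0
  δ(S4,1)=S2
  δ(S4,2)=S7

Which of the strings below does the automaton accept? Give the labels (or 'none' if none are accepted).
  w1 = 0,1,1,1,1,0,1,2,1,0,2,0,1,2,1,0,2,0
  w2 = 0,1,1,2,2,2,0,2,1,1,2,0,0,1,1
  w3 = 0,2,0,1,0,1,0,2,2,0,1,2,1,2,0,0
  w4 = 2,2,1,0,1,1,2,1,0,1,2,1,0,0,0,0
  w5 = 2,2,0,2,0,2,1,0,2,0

w1, w3, w4, w5

w1: S0 → S7 → S0 → S0 → S0 → S0 → S7 → S0 → S4 → S2 → S7 → S1 → S6 → S5 → S7 → S0 → S7 → S1 → S6  → end S6, accepted
w2: S0 → S7 → S0 → S0 → S4 → S7 → S1 → S6 → S7 → S0 → S0 → S4 → S0 → S7 → S0 → S0  → end S0, rejected
w3: S0 → S7 → S1 → S6 → S5 → S4 → S2 → S7 → S1 → S1 → S6 → S5 → S7 → S0 → S4 → S0 → S7  → end S7, accepted
w4: S0 → S4 → S7 → S0 → S7 → S0 → S0 → S4 → S2 → S7 → S0 → S4 → S2 → S7 → S4 → S0 → S7  → end S7, accepted
w5: S0 → S4 → S7 → S4 → S7 → S4 → S7 → S0 → S7 → S1 → S6  → end S6, accepted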